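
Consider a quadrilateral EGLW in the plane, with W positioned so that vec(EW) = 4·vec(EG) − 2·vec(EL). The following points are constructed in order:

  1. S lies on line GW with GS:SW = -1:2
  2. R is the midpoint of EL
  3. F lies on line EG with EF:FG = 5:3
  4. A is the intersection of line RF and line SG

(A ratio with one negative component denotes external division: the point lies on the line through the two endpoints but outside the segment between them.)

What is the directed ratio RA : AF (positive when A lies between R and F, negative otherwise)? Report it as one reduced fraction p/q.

Work in coordinates with E = (0, 0), G = (1, 0), L = (0, 1), W = (4, -2).
1. S lies on line GW with GS:SW = -1:2 ⇒ S = (-2, 2)
2. R is the midpoint of EL ⇒ R = (0, 1/2)
3. F lies on line EG with EF:FG = 5:3 ⇒ F = (5/8, 0)
4. A is the intersection of line RF and line SG ⇒ A = (-5/4, 3/2)
A = R + t·(F−R) with t = -2, so RA:AF = t:(1−t) = -2:3

RA:AF = -2/3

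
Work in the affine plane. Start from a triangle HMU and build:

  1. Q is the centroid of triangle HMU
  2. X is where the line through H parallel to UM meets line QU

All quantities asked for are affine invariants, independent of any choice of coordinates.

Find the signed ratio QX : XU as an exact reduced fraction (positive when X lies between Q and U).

QX:XU = -2/3

Set H = (0, 0), M = (1, 0), U = (0, 1); any affine frame gives the same invariant.
1. Q is the centroid of triangle HMU ⇒ Q = (1/3, 1/3)
2. X is where the line through H parallel to UM meets line QU ⇒ X = (1, -1)
X = Q + t·(U−Q) with t = -2, so QX:XU = t:(1−t) = -2:3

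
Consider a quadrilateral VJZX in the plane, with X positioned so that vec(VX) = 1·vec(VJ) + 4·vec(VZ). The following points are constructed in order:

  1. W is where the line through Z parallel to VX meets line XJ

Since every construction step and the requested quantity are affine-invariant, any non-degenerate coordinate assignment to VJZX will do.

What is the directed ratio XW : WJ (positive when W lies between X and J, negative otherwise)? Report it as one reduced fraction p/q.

XW:WJ = -1/5

Set V = (0, 0), J = (1, 0), Z = (0, 1), X = (1, 4); any affine frame gives the same invariant.
1. W is where the line through Z parallel to VX meets line XJ ⇒ W = (1, 5)
W = X + t·(J−X) with t = -1/4, so XW:WJ = t:(1−t) = -1/4:5/4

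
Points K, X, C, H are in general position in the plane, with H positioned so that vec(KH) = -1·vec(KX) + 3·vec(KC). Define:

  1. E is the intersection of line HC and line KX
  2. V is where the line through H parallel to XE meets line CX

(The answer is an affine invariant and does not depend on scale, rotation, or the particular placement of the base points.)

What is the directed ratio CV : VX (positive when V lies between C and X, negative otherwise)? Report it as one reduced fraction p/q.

Choose coordinates K = (0, 0), X = (1, 0), C = (0, 1), H = (-1, 3).
1. E is the intersection of line HC and line KX ⇒ E = (1/2, 0)
2. V is where the line through H parallel to XE meets line CX ⇒ V = (-2, 3)
V = C + t·(X−C) with t = -2, so CV:VX = t:(1−t) = -2:3

CV:VX = -2/3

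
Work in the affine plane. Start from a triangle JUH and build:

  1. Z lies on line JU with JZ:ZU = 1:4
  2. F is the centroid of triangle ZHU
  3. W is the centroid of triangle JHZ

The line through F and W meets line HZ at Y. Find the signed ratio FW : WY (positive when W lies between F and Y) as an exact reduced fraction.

Assign J = (0, 0), U = (1, 0), H = (0, 1) — the answer is frame-independent, so this choice is without loss of generality.
1. Z lies on line JU with JZ:ZU = 1:4 ⇒ Z = (1/5, 0)
2. F is the centroid of triangle ZHU ⇒ F = (2/5, 1/3)
3. W is the centroid of triangle JHZ ⇒ W = (1/15, 1/3)
line FW meets HZ at Y = (2/15, 1/3)
W = F + t·(Y−F) with t = 5/4, so FW:WY = 5/4:-1/4

FW:WY = -5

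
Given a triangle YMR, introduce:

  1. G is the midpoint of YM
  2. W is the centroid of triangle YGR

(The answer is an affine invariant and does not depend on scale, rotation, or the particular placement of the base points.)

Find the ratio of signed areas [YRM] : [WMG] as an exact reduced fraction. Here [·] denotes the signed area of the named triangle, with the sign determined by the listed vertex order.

[YRM]:[WMG] = 6

Work in coordinates with Y = (0, 0), M = (1, 0), R = (0, 1).
1. G is the midpoint of YM ⇒ G = (1/2, 0)
2. W is the centroid of triangle YGR ⇒ W = (1/6, 1/3)
2·[YRM] = -1, 2·[WMG] = -1/6
[YRM]:[WMG] = -1:-1/6 = 6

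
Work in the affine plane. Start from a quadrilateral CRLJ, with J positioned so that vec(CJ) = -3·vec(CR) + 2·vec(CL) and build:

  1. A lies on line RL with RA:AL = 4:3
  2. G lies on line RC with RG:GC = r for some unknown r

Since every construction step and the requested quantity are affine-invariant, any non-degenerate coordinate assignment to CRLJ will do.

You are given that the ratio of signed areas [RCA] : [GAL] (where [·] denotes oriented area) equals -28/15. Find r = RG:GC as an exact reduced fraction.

r = 5/2

Work in coordinates with C = (0, 0), R = (1, 0), L = (0, 1), J = (-3, 2).
1. A lies on line RL with RA:AL = 4:3 ⇒ A = (3/7, 4/7)
2. With RG:GC = r, write λ = r/(r+1) so G = R + λ·(C−R); G is affine-linear in λ
Every point depending on G is an affine combination of G and λ-independent points, so each such coordinate is linear in λ; the λ² term in each signed area is a multiple of (C−R)×(C−R) = 0, so 2·[RCA] and 2·[GAL] are each linear in λ. Evaluating at λ=0 and λ=1:
  2·[RCA] = -4/7,   2·[GAL] = 3/7·λ
So [RCA]:[GAL] = (-4/7) / (3/7·λ). Setting this equal to -28/15:
  -4/7 = -28/15·(3/7·λ)  ⇒  λ = 5/7
Then r = λ/(1−λ) = (5/7)/(2/7) = 5/2. Check: with r = 5/2, G = (2/7, 0) and [RCA]:[GAL] = -28/15 as required.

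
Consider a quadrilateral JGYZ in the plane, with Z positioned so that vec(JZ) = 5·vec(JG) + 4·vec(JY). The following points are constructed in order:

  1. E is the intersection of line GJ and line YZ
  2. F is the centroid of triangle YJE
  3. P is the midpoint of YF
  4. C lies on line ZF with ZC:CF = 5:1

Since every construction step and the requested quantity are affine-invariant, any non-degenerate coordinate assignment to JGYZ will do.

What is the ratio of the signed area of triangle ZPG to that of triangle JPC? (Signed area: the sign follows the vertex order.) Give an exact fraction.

[ZPG]:[JPC] = -168/11

Set J = (0, 0), G = (1, 0), Y = (0, 1), Z = (5, 4); any affine frame gives the same invariant.
1. E is the intersection of line GJ and line YZ ⇒ E = (-5/3, 0)
2. F is the centroid of triangle YJE ⇒ F = (-5/9, 1/3)
3. P is the midpoint of YF ⇒ P = (-5/18, 2/3)
4. C lies on line ZF with ZC:CF = 5:1 ⇒ C = (10/27, 17/18)
2·[ZPG] = 70/9, 2·[JPC] = -55/108
[ZPG]:[JPC] = 70/9:-55/108 = -168/11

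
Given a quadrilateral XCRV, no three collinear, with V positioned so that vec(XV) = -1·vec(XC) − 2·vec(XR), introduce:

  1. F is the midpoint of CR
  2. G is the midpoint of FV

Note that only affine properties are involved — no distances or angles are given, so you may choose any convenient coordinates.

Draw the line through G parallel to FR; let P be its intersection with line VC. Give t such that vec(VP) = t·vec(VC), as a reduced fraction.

Work in coordinates with X = (0, 0), C = (1, 0), R = (0, 1), V = (-1, -2).
1. F is the midpoint of CR ⇒ F = (1/2, 1/2)
2. G is the midpoint of FV ⇒ G = (-1/4, -3/4)
through G parallel to FR: direction (-1/2, 1/2); meets VC at P = (0, -1)
P = V + t·(C−V) with t = 1/2

t = 1/2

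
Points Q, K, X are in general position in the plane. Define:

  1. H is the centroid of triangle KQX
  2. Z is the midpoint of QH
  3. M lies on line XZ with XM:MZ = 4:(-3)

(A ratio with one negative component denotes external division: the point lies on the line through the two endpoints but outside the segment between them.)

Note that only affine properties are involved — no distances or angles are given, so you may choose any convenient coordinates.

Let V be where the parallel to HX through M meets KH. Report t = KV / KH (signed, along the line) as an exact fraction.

t = 3

Assign Q = (0, 0), K = (1, 0), X = (0, 1) — the answer is frame-independent, so this choice is without loss of generality.
1. H is the centroid of triangle KQX ⇒ H = (1/3, 1/3)
2. Z is the midpoint of QH ⇒ Z = (1/6, 1/6)
3. M lies on line XZ with XM:MZ = 4:(-3) ⇒ M = (2/3, -7/3)
through M parallel to HX: direction (-1/3, 2/3); meets KH at V = (-1, 1)
V = K + t·(H−K) with t = 3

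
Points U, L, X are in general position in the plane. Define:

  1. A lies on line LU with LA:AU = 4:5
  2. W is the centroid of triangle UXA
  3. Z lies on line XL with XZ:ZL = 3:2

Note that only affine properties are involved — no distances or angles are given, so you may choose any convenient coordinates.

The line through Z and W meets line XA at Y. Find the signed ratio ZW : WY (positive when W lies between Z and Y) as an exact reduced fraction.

ZW:WY = -61/25

Work in coordinates with U = (0, 0), L = (1, 0), X = (0, 1).
1. A lies on line LU with LA:AU = 4:5 ⇒ A = (5/9, 0)
2. W is the centroid of triangle UXA ⇒ W = (5/27, 1/3)
3. Z lies on line XL with XZ:ZL = 3:2 ⇒ Z = (3/5, 2/5)
line ZW meets XA at Y = (65/183, 22/61)
W = Z + t·(Y−Z) with t = 61/36, so ZW:WY = 61/36:-25/36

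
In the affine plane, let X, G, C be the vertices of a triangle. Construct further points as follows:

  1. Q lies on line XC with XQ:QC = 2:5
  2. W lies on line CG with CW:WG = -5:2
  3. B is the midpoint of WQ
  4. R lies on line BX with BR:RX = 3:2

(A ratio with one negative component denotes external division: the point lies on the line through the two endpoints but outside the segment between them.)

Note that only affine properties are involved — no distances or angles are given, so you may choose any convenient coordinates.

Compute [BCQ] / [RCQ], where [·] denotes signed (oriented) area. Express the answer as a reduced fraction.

[BCQ]:[RCQ] = 5/2

Work in coordinates with X = (0, 0), G = (1, 0), C = (0, 1).
1. Q lies on line XC with XQ:QC = 2:5 ⇒ Q = (0, 2/7)
2. W lies on line CG with CW:WG = -5:2 ⇒ W = (5/3, -2/3)
3. B is the midpoint of WQ ⇒ B = (5/6, -4/21)
4. R lies on line BX with BR:RX = 3:2 ⇒ R = (1/3, -8/105)
2·[BCQ] = 25/42, 2·[RCQ] = 5/21
[BCQ]:[RCQ] = 25/42:5/21 = 5/2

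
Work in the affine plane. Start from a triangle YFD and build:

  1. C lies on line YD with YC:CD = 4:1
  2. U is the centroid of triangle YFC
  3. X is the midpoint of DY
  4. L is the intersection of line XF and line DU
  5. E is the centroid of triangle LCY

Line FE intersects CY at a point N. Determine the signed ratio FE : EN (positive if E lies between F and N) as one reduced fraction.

FE:EN = 46/5

Choose coordinates Y = (0, 0), F = (1, 0), D = (0, 1).
1. C lies on line YD with YC:CD = 4:1 ⇒ C = (0, 4/5)
2. U is the centroid of triangle YFC ⇒ U = (1/3, 4/15)
3. X is the midpoint of DY ⇒ X = (0, 1/2)
4. L is the intersection of line XF and line DU ⇒ L = (5/17, 6/17)
5. E is the centroid of triangle LCY ⇒ E = (5/51, 98/255)
line FE meets CY at N = (0, 49/115)
E = F + t·(N−F) with t = 46/51, so FE:EN = 46/51:5/51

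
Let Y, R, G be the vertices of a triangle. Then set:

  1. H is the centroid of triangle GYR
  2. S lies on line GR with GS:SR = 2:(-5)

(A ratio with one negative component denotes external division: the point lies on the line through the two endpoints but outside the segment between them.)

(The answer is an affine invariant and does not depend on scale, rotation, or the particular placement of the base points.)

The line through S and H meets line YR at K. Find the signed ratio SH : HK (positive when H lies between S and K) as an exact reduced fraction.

SH:HK = 4

Work in coordinates with Y = (0, 0), R = (1, 0), G = (0, 1).
1. H is the centroid of triangle GYR ⇒ H = (1/3, 1/3)
2. S lies on line GR with GS:SR = 2:(-5) ⇒ S = (-2/3, 5/3)
line SH meets YR at K = (7/12, 0)
H = S + t·(K−S) with t = 4/5, so SH:HK = 4/5:1/5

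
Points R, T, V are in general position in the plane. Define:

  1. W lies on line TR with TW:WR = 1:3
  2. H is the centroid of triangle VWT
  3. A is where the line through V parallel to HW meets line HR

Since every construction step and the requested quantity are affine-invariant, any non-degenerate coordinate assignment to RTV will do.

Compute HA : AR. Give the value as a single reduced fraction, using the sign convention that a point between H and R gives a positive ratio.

HA:AR = 1/2

Assign R = (0, 0), T = (1, 0), V = (0, 1) — the answer is frame-independent, so this choice is without loss of generality.
1. W lies on line TR with TW:WR = 1:3 ⇒ W = (3/4, 0)
2. H is the centroid of triangle VWT ⇒ H = (7/12, 1/3)
3. A is where the line through V parallel to HW meets line HR ⇒ A = (7/18, 2/9)
A = H + t·(R−H) with t = 1/3, so HA:AR = t:(1−t) = 1/3:2/3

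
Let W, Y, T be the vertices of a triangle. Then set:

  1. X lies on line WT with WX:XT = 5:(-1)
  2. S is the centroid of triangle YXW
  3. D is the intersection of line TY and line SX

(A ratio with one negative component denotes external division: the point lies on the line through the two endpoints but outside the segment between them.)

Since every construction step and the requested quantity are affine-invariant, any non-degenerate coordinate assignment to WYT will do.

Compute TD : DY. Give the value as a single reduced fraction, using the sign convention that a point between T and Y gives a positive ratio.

Set W = (0, 0), Y = (1, 0), T = (0, 1); any affine frame gives the same invariant.
1. X lies on line WT with WX:XT = 5:(-1) ⇒ X = (0, 5/4)
2. S is the centroid of triangle YXW ⇒ S = (1/3, 5/12)
3. D is the intersection of line TY and line SX ⇒ D = (1/6, 5/6)
D = T + t·(Y−T) with t = 1/6, so TD:DY = t:(1−t) = 1/6:5/6

TD:DY = 1/5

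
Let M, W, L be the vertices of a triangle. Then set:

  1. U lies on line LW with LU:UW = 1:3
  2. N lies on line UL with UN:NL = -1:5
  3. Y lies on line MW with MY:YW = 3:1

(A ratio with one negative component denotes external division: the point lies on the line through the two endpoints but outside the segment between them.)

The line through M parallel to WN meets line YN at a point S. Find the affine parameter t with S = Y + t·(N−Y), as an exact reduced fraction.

Assign M = (0, 0), W = (1, 0), L = (0, 1) — the answer is frame-independent, so this choice is without loss of generality.
1. U lies on line LW with LU:UW = 1:3 ⇒ U = (1/4, 3/4)
2. N lies on line UL with UN:NL = -1:5 ⇒ N = (5/16, 11/16)
3. Y lies on line MW with MY:YW = 3:1 ⇒ Y = (3/4, 0)
through M parallel to WN: direction (-11/16, 11/16); meets YN at S = (33/16, -33/16)
S = Y + t·(N−Y) with t = -3

t = -3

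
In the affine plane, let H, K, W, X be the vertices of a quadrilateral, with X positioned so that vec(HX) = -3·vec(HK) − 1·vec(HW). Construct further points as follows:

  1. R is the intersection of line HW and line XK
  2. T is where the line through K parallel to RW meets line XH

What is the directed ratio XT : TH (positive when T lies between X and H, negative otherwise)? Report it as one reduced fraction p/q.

Work in coordinates with H = (0, 0), K = (1, 0), W = (0, 1), X = (-3, -1).
1. R is the intersection of line HW and line XK ⇒ R = (0, -1/4)
2. T is where the line through K parallel to RW meets line XH ⇒ T = (1, 1/3)
T = X + t·(H−X) with t = 4/3, so XT:TH = t:(1−t) = 4/3:-1/3

XT:TH = -4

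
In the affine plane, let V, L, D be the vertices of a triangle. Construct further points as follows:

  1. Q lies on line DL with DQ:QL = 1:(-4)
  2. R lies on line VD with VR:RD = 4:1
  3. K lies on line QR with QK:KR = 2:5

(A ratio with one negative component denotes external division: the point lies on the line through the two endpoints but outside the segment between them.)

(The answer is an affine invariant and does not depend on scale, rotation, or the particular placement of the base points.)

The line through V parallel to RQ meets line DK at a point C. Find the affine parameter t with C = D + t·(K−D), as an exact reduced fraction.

t = 5

Choose coordinates V = (0, 0), L = (1, 0), D = (0, 1).
1. Q lies on line DL with DQ:QL = 1:(-4) ⇒ Q = (-1/3, 4/3)
2. R lies on line VD with VR:RD = 4:1 ⇒ R = (0, 4/5)
3. K lies on line QR with QK:KR = 2:5 ⇒ K = (-5/21, 124/105)
through V parallel to RQ: direction (-1/3, 8/15); meets DK at C = (-25/21, 40/21)
C = D + t·(K−D) with t = 5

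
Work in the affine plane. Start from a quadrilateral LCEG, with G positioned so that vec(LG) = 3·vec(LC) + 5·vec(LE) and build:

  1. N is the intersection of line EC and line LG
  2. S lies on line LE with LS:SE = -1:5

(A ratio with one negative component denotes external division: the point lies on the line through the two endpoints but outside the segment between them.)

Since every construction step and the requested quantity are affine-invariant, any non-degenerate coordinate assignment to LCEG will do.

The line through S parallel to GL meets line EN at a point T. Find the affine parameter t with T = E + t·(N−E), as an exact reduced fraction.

t = 5/4

Work in coordinates with L = (0, 0), C = (1, 0), E = (0, 1), G = (3, 5).
1. N is the intersection of line EC and line LG ⇒ N = (3/8, 5/8)
2. S lies on line LE with LS:SE = -1:5 ⇒ S = (0, -1/4)
through S parallel to GL: direction (-3, -5); meets EN at T = (15/32, 17/32)
T = E + t·(N−E) with t = 5/4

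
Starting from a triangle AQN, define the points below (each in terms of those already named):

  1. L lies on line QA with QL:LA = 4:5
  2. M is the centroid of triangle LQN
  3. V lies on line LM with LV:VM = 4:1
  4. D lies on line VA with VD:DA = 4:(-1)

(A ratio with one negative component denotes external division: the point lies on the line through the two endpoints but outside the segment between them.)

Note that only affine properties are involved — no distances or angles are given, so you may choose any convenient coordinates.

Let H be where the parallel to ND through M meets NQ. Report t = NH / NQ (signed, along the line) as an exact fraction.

t = 69/128

Choose coordinates A = (0, 0), Q = (1, 0), N = (0, 1).
1. L lies on line QA with QL:LA = 4:5 ⇒ L = (5/9, 0)
2. M is the centroid of triangle LQN ⇒ M = (14/27, 1/3)
3. V lies on line LM with LV:VM = 4:1 ⇒ V = (71/135, 4/15)
4. D lies on line VA with VD:DA = 4:(-1) ⇒ D = (-71/405, -4/45)
through M parallel to ND: direction (-71/405, -49/45); meets NQ at H = (69/128, 59/128)
H = N + t·(Q−N) with t = 69/128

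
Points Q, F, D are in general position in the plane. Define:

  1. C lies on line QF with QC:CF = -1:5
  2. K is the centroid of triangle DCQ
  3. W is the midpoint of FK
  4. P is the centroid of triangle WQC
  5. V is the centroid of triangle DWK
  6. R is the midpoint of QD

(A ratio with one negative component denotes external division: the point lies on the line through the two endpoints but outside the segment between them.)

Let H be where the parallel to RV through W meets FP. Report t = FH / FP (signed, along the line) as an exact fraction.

t = 3

Work in coordinates with Q = (0, 0), F = (1, 0), D = (0, 1).
1. C lies on line QF with QC:CF = -1:5 ⇒ C = (-1/4, 0)
2. K is the centroid of triangle DCQ ⇒ K = (-1/12, 1/3)
3. W is the midpoint of FK ⇒ W = (11/24, 1/6)
4. P is the centroid of triangle WQC ⇒ P = (5/72, 1/18)
5. V is the centroid of triangle DWK ⇒ V = (1/8, 1/2)
6. R is the midpoint of QD ⇒ R = (0, 1/2)
through W parallel to RV: direction (1/8, 0); meets FP at H = (-43/24, 1/6)
H = F + t·(P−F) with t = 3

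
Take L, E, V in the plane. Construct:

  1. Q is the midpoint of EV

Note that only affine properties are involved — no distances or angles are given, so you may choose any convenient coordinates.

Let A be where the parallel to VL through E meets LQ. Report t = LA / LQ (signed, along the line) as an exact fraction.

t = 2

Set L = (0, 0), E = (1, 0), V = (0, 1); any affine frame gives the same invariant.
1. Q is the midpoint of EV ⇒ Q = (1/2, 1/2)
through E parallel to VL: direction (0, -1); meets LQ at A = (1, 1)
A = L + t·(Q−L) with t = 2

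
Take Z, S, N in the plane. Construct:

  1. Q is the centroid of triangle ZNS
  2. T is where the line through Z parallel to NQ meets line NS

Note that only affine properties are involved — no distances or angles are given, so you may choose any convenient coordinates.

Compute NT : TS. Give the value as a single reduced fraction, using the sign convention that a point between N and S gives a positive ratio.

NT:TS = -1/2

Work in coordinates with Z = (0, 0), S = (1, 0), N = (0, 1).
1. Q is the centroid of triangle ZNS ⇒ Q = (1/3, 1/3)
2. T is where the line through Z parallel to NQ meets line NS ⇒ T = (-1, 2)
T = N + t·(S−N) with t = -1, so NT:TS = t:(1−t) = -1:2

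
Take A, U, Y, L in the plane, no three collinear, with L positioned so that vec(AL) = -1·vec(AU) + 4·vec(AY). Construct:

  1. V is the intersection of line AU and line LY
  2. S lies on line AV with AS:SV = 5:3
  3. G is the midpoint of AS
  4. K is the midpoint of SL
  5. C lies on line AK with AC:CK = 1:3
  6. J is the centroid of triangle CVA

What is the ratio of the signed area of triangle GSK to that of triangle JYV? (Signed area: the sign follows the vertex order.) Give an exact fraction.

Set A = (0, 0), U = (1, 0), Y = (0, 1), L = (-1, 4); any affine frame gives the same invariant.
1. V is the intersection of line AU and line LY ⇒ V = (1/3, 0)
2. S lies on line AV with AS:SV = 5:3 ⇒ S = (5/24, 0)
3. G is the midpoint of AS ⇒ G = (5/48, 0)
4. K is the midpoint of SL ⇒ K = (-19/48, 2)
5. C lies on line AK with AC:CK = 1:3 ⇒ C = (-19/192, 1/2)
6. J is the centroid of triangle CVA ⇒ J = (5/64, 1/6)
2·[GSK] = 5/24, 2·[JYV] = -115/576
[GSK]:[JYV] = 5/24:-115/576 = -24/23

[GSK]:[JYV] = -24/23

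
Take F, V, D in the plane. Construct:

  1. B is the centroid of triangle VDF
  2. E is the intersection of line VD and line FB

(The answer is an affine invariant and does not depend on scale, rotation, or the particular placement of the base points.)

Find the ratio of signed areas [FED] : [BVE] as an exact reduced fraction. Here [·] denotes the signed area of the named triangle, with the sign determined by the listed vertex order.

[FED]:[BVE] = 3

Work in coordinates with F = (0, 0), V = (1, 0), D = (0, 1).
1. B is the centroid of triangle VDF ⇒ B = (1/3, 1/3)
2. E is the intersection of line VD and line FB ⇒ E = (1/2, 1/2)
2·[FED] = 1/2, 2·[BVE] = 1/6
[FED]:[BVE] = 1/2:1/6 = 3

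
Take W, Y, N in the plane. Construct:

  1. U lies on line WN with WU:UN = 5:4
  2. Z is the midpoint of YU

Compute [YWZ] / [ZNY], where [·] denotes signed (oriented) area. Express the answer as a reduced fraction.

Assign W = (0, 0), Y = (1, 0), N = (0, 1) — the answer is frame-independent, so this choice is without loss of generality.
1. U lies on line WN with WU:UN = 5:4 ⇒ U = (0, 5/9)
2. Z is the midpoint of YU ⇒ Z = (1/2, 5/18)
2·[YWZ] = -5/18, 2·[ZNY] = -2/9
[YWZ]:[ZNY] = -5/18:-2/9 = 5/4

[YWZ]:[ZNY] = 5/4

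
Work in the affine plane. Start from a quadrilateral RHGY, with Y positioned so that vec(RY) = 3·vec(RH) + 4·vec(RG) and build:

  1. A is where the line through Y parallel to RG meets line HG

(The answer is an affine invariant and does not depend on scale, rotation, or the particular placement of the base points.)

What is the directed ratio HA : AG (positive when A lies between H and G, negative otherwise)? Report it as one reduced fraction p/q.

Assign R = (0, 0), H = (1, 0), G = (0, 1), Y = (3, 4) — the answer is frame-independent, so this choice is without loss of generality.
1. A is where the line through Y parallel to RG meets line HG ⇒ A = (3, -2)
A = H + t·(G−H) with t = -2, so HA:AG = t:(1−t) = -2:3

HA:AG = -2/3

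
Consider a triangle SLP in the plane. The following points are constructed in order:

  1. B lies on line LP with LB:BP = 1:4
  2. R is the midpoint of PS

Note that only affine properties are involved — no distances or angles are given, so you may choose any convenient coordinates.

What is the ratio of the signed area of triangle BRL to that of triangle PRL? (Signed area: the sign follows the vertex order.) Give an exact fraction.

Set S = (0, 0), L = (1, 0), P = (0, 1); any affine frame gives the same invariant.
1. B lies on line LP with LB:BP = 1:4 ⇒ B = (4/5, 1/5)
2. R is the midpoint of PS ⇒ R = (0, 1/2)
2·[BRL] = 1/10, 2·[PRL] = 1/2
[BRL]:[PRL] = 1/10:1/2 = 1/5

[BRL]:[PRL] = 1/5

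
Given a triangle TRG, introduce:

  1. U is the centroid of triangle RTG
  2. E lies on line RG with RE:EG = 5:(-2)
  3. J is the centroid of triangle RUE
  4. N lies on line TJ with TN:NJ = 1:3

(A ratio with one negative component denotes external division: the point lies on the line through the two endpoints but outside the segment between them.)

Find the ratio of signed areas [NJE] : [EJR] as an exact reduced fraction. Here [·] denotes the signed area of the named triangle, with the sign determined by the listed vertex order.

Work in coordinates with T = (0, 0), R = (1, 0), G = (0, 1).
1. U is the centroid of triangle RTG ⇒ U = (1/3, 1/3)
2. E lies on line RG with RE:EG = 5:(-2) ⇒ E = (-2/3, 5/3)
3. J is the centroid of triangle RUE ⇒ J = (2/9, 2/3)
4. N lies on line TJ with TN:NJ = 1:3 ⇒ N = (1/18, 1/6)
2·[NJE] = 11/18, 2·[EJR] = 5/27
[NJE]:[EJR] = 11/18:5/27 = 33/10

[NJE]:[EJR] = 33/10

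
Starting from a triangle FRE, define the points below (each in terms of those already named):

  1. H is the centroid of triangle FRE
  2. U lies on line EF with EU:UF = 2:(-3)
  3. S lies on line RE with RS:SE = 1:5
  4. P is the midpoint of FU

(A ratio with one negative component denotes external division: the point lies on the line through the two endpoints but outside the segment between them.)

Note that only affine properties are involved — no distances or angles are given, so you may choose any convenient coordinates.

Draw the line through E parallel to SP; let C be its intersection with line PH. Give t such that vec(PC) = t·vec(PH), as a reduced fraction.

t = 15/19

Work in coordinates with F = (0, 0), R = (1, 0), E = (0, 1).
1. H is the centroid of triangle FRE ⇒ H = (1/3, 1/3)
2. U lies on line EF with EU:UF = 2:(-3) ⇒ U = (0, 3)
3. S lies on line RE with RS:SE = 1:5 ⇒ S = (5/6, 1/6)
4. P is the midpoint of FU ⇒ P = (0, 3/2)
through E parallel to SP: direction (-5/6, 4/3); meets PH at C = (5/19, 11/19)
C = P + t·(H−P) with t = 15/19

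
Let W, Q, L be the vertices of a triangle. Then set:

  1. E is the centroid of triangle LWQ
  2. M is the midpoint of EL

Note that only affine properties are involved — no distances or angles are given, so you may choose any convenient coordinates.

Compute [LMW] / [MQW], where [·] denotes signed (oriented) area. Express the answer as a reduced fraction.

Assign W = (0, 0), Q = (1, 0), L = (0, 1) — the answer is frame-independent, so this choice is without loss of generality.
1. E is the centroid of triangle LWQ ⇒ E = (1/3, 1/3)
2. M is the midpoint of EL ⇒ M = (1/6, 2/3)
2·[LMW] = -1/6, 2·[MQW] = -2/3
[LMW]:[MQW] = -1/6:-2/3 = 1/4

[LMW]:[MQW] = 1/4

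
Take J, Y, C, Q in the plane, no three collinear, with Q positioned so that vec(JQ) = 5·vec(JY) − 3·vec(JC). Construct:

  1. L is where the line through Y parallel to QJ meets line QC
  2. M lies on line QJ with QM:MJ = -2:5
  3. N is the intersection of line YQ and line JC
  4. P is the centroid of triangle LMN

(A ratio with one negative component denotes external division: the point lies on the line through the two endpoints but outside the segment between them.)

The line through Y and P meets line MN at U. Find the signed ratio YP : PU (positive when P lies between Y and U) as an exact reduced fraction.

YP:PU = -7

Work in coordinates with J = (0, 0), Y = (1, 0), C = (0, 1), Q = (5, -3).
1. L is where the line through Y parallel to QJ meets line QC ⇒ L = (2, -3/5)
2. M lies on line QJ with QM:MJ = -2:5 ⇒ M = (25/3, -5)
3. N is the intersection of line YQ and line JC ⇒ N = (0, 3/4)
4. P is the centroid of triangle LMN ⇒ P = (31/9, -97/60)
line YP meets MN at U = (65/21, -97/70)
P = Y + t·(U−Y) with t = 7/6, so YP:PU = 7/6:-1/6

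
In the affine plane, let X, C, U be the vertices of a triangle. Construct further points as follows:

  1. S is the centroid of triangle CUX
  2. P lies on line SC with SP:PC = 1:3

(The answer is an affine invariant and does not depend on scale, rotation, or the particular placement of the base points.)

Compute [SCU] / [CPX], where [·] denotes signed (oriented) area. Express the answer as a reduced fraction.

Set X = (0, 0), C = (1, 0), U = (0, 1); any affine frame gives the same invariant.
1. S is the centroid of triangle CUX ⇒ S = (1/3, 1/3)
2. P lies on line SC with SP:PC = 1:3 ⇒ P = (1/2, 1/4)
2·[SCU] = 1/3, 2·[CPX] = 1/4
[SCU]:[CPX] = 1/3:1/4 = 4/3

[SCU]:[CPX] = 4/3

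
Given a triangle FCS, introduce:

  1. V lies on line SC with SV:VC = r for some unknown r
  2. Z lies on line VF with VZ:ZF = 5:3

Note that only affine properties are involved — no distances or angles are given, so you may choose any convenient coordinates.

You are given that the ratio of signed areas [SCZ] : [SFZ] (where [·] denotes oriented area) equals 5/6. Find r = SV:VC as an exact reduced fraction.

Assign F = (0, 0), C = (1, 0), S = (0, 1) — the answer is frame-independent, so this choice is without loss of generality.
1. With SV:VC = r, write λ = r/(r+1) so V = S + λ·(C−S); V is affine-linear in λ
2. Z lies on line VF with VZ:ZF = 5:3 ⇒ Z is an affine combination of earlier points and hence also affine-linear in λ
Every point depending on V is an affine combination of V and λ-independent points, so each such coordinate is linear in λ; the λ² term in each signed area is a multiple of (C−S)×(C−S) = 0, so 2·[SCZ] and 2·[SFZ] are each linear in λ. Evaluating at λ=0 and λ=1:
  2·[SCZ] = -5/8,   2·[SFZ] = 3/8·λ
So [SCZ]:[SFZ] = (-5/8) / (3/8·λ). Setting this equal to 5/6:
  -5/8 = 5/6·(3/8·λ)  ⇒  λ = -2
Then r = λ/(1−λ) = (-2)/(3) = -2/3. Check: with r = -2/3, V = (-2, 3) and [SCZ]:[SFZ] = 5/6 as required.

r = -2/3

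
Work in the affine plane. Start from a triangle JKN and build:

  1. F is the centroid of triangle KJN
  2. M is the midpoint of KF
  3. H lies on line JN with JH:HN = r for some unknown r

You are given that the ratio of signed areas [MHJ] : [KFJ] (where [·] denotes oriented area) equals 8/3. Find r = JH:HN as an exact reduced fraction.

Set J = (0, 0), K = (1, 0), N = (0, 1); any affine frame gives the same invariant.
1. F is the centroid of triangle KJN ⇒ F = (1/3, 1/3)
2. M is the midpoint of KF ⇒ M = (2/3, 1/6)
3. With JH:HN = r, write λ = r/(r+1) so H = J + λ·(N−J); H is affine-linear in λ
Every point depending on H is an affine combination of H and λ-independent points, so each such coordinate is linear in λ; the λ² term in each signed area is a multiple of (N−J)×(N−J) = 0, so 2·[MHJ] and 2·[KFJ] are each linear in λ. Evaluating at λ=0 and λ=1:
  2·[MHJ] = 2/3·λ,   2·[KFJ] = 1/3
So [MHJ]:[KFJ] = (2/3·λ) / (1/3). Setting this equal to 8/3:
  2/3·λ = 8/3·(1/3)  ⇒  λ = 4/3
Then r = λ/(1−λ) = (4/3)/(-1/3) = -4. Check: with r = -4, H = (0, 4/3) and [MHJ]:[KFJ] = 8/3 as required.

r = -4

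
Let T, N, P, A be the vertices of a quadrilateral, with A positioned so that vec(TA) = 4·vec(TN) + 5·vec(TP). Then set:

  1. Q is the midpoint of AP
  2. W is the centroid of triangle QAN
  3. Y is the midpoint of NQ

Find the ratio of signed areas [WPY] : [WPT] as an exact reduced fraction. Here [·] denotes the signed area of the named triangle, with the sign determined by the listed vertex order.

Assign T = (0, 0), N = (1, 0), P = (0, 1), A = (4, 5) — the answer is frame-independent, so this choice is without loss of generality.
1. Q is the midpoint of AP ⇒ Q = (2, 3)
2. W is the centroid of triangle QAN ⇒ W = (7/3, 8/3)
3. Y is the midpoint of NQ ⇒ Y = (3/2, 3/2)
2·[WPY] = 4/3, 2·[WPT] = 7/3
[WPY]:[WPT] = 4/3:7/3 = 4/7

[WPY]:[WPT] = 4/7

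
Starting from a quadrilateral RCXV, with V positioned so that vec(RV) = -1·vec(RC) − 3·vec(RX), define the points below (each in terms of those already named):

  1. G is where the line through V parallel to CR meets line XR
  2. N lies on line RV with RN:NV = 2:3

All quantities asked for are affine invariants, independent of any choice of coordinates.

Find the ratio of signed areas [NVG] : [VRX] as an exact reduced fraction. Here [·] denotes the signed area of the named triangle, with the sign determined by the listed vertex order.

Set R = (0, 0), C = (1, 0), X = (0, 1), V = (-1, -3); any affine frame gives the same invariant.
1. G is where the line through V parallel to CR meets line XR ⇒ G = (0, -3)
2. N lies on line RV with RN:NV = 2:3 ⇒ N = (-2/5, -6/5)
2·[NVG] = 9/5, 2·[VRX] = 1
[NVG]:[VRX] = 9/5:1 = 9/5

[NVG]:[VRX] = 9/5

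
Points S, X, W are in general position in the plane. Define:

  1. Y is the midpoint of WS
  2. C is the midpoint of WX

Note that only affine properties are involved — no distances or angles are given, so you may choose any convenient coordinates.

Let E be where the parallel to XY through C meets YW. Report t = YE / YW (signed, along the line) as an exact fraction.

t = 1/2

Work in coordinates with S = (0, 0), X = (1, 0), W = (0, 1).
1. Y is the midpoint of WS ⇒ Y = (0, 1/2)
2. C is the midpoint of WX ⇒ C = (1/2, 1/2)
through C parallel to XY: direction (-1, 1/2); meets YW at E = (0, 3/4)
E = Y + t·(W−Y) with t = 1/2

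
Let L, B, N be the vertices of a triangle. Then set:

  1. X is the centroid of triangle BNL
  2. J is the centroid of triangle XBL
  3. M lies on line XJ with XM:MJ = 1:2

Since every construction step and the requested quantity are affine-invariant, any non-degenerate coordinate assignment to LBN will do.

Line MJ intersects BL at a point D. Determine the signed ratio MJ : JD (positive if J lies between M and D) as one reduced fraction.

MJ:JD = 4/3

Work in coordinates with L = (0, 0), B = (1, 0), N = (0, 1).
1. X is the centroid of triangle BNL ⇒ X = (1/3, 1/3)
2. J is the centroid of triangle XBL ⇒ J = (4/9, 1/9)
3. M lies on line XJ with XM:MJ = 1:2 ⇒ M = (10/27, 7/27)
line MJ meets BL at D = (1/2, 0)
J = M + t·(D−M) with t = 4/7, so MJ:JD = 4/7:3/7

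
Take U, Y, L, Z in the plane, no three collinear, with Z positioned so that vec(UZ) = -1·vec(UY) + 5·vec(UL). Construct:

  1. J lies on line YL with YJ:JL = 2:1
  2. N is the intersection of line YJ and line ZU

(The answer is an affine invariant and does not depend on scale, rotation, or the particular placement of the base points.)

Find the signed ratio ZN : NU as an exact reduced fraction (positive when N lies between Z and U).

ZN:NU = 3

Assign U = (0, 0), Y = (1, 0), L = (0, 1), Z = (-1, 5) — the answer is frame-independent, so this choice is without loss of generality.
1. J lies on line YL with YJ:JL = 2:1 ⇒ J = (1/3, 2/3)
2. N is the intersection of line YJ and line ZU ⇒ N = (-1/4, 5/4)
N = Z + t·(U−Z) with t = 3/4, so ZN:NU = t:(1−t) = 3/4:1/4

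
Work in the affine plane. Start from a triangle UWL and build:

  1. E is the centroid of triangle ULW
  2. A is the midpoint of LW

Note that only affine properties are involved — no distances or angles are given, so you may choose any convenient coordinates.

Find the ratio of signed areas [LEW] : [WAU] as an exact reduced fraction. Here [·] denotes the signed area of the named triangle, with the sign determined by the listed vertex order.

[LEW]:[WAU] = 2/3

Choose coordinates U = (0, 0), W = (1, 0), L = (0, 1).
1. E is the centroid of triangle ULW ⇒ E = (1/3, 1/3)
2. A is the midpoint of LW ⇒ A = (1/2, 1/2)
2·[LEW] = 1/3, 2·[WAU] = 1/2
[LEW]:[WAU] = 1/3:1/2 = 2/3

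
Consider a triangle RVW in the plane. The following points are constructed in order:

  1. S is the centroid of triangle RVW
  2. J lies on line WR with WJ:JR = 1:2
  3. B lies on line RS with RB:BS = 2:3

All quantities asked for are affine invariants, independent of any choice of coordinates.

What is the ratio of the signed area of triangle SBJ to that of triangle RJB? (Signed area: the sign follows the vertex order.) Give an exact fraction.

Set R = (0, 0), V = (1, 0), W = (0, 1); any affine frame gives the same invariant.
1. S is the centroid of triangle RVW ⇒ S = (1/3, 1/3)
2. J lies on line WR with WJ:JR = 1:2 ⇒ J = (0, 2/3)
3. B lies on line RS with RB:BS = 2:3 ⇒ B = (2/15, 2/15)
2·[SBJ] = -2/15, 2·[RJB] = -4/45
[SBJ]:[RJB] = -2/15:-4/45 = 3/2

[SBJ]:[RJB] = 3/2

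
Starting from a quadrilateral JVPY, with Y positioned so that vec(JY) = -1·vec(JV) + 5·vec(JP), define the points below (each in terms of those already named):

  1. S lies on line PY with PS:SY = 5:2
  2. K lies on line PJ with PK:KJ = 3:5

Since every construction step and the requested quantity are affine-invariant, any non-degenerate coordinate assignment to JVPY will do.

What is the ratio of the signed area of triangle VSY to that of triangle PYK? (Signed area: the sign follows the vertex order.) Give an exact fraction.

[VSY]:[PYK] = -16/7

Assign J = (0, 0), V = (1, 0), P = (0, 1), Y = (-1, 5) — the answer is frame-independent, so this choice is without loss of generality.
1. S lies on line PY with PS:SY = 5:2 ⇒ S = (-5/7, 27/7)
2. K lies on line PJ with PK:KJ = 3:5 ⇒ K = (0, 5/8)
2·[VSY] = -6/7, 2·[PYK] = 3/8
[VSY]:[PYK] = -6/7:3/8 = -16/7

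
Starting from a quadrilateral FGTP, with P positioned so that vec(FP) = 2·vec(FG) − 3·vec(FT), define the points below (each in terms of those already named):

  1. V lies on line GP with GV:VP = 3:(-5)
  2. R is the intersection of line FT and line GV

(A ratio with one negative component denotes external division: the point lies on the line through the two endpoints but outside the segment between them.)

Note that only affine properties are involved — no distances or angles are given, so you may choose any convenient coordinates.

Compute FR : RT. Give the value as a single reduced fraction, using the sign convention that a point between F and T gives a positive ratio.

FR:RT = -3/2

Work in coordinates with F = (0, 0), G = (1, 0), T = (0, 1), P = (2, -3).
1. V lies on line GP with GV:VP = 3:(-5) ⇒ V = (-1/2, 9/2)
2. R is the intersection of line FT and line GV ⇒ R = (0, 3)
R = F + t·(T−F) with t = 3, so FR:RT = t:(1−t) = 3:-2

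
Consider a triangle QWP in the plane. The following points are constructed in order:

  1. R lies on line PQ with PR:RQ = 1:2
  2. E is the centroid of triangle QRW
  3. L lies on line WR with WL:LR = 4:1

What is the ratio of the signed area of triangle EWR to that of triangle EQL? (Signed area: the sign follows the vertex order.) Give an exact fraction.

[EWR]:[EQL] = -5/3

Work in coordinates with Q = (0, 0), W = (1, 0), P = (0, 1).
1. R lies on line PQ with PR:RQ = 1:2 ⇒ R = (0, 2/3)
2. E is the centroid of triangle QRW ⇒ E = (1/3, 2/9)
3. L lies on line WR with WL:LR = 4:1 ⇒ L = (1/5, 8/15)
2·[EWR] = 2/9, 2·[EQL] = -2/15
[EWR]:[EQL] = 2/9:-2/15 = -5/3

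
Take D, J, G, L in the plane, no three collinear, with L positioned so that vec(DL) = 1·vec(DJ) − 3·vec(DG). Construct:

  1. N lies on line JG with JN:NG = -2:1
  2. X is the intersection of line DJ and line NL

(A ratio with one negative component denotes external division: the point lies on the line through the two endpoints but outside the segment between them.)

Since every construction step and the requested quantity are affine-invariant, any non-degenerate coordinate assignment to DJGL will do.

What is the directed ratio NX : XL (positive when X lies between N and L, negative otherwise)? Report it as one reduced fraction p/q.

NX:XL = 2/3

Set D = (0, 0), J = (1, 0), G = (0, 1), L = (1, -3); any affine frame gives the same invariant.
1. N lies on line JG with JN:NG = -2:1 ⇒ N = (-1, 2)
2. X is the intersection of line DJ and line NL ⇒ X = (-1/5, 0)
X = N + t·(L−N) with t = 2/5, so NX:XL = t:(1−t) = 2/5:3/5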